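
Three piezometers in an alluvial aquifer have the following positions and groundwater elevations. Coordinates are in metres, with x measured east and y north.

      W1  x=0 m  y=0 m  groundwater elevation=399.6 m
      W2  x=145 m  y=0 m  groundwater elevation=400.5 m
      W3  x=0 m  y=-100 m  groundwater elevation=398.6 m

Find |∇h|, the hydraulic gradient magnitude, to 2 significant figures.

∂h/∂x = (400.5 − 399.6) / (145 − 0) = +0.006207
∂h/∂y = (398.6 − 399.6) / (-100 − 0) = +0.01000
|∇h| = √(0.006207² + 0.01000²) = 0.01177

0.012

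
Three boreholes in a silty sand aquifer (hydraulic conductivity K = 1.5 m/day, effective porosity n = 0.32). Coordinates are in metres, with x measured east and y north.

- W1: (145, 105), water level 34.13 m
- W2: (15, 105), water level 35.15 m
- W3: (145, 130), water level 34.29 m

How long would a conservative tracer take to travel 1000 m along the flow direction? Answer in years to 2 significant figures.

With h = a·x + b·y + c and W1 as origin, the differences give:
  (-130)·a + 0·b = +1.02
  0·a + 25·b = +0.16
Eliminate b (×25 and ×0, subtract): -3250·a = 25.500 → a = ∂h/∂x = -0.007846
Back-substitute: b = ∂h/∂y = +0.006400.
|∇h| = √(-0.007846² + 0.006400²) = 0.01013
Seepage velocity v = K·i/n = 1.5 × 0.01013 / 0.32 = 0.04748 m/day.
t = 1000 / 0.04748 = 2.106e+04 days = 57.7 years.

58 years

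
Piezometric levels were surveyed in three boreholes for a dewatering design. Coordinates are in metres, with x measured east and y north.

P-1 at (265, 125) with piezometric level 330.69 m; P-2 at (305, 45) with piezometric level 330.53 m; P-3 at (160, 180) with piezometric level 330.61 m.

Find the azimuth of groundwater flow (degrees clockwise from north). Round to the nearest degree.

217°

Differences from P-1: to P-2 (Δx, Δy, Δh) = (40, -80, -0.16); to P-3 = (-105, 55, -0.08).
Solve a·Δx + b·Δy = Δh: det = 40·55 − (-105)·(-80) = -6200.
∂h/∂x = [(-0.16)·55 − (-0.08)·(-80)] / -6200 = +0.002452
∂h/∂y = [40·(-0.08) − (-105)·(-0.16)] / -6200 = +0.003226
Flow direction (−∇h) has components (-0.002452 E, -0.003226 N).
Azimuth = atan2(E, N) = atan2(-0.002452, -0.003226) = 217.2° ≈ 217°.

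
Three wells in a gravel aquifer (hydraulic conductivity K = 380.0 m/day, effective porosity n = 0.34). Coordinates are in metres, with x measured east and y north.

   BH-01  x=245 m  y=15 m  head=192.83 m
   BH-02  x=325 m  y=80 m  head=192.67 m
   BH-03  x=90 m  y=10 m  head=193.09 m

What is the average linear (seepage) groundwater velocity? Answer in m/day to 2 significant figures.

With h = a·x + b·y + c and BH-01 as origin, the differences give:
  80·a + 65·b = -0.16
  (-155)·a + (-5)·b = +0.26
Eliminate b (×(-5) and ×65, subtract): 9675·a = -16.100 → a = ∂h/∂x = -0.001664
Back-substitute: b = ∂h/∂y = -0.0004134.
|∇h| = √(-0.001664² + -0.0004134²) = 0.001715
Seepage velocity v = K·i/n = 380.0 × 0.001715 / 0.34 = 1.917 m/day.

1.9 m/day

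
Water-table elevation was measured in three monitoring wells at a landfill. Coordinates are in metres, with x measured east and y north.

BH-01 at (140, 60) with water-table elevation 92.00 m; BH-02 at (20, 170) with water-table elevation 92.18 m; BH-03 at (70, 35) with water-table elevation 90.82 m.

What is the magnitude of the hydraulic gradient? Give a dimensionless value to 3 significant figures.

Taking BH-01 as reference: BH-02−BH-01 = (-120, 110, +0.18); BH-03−BH-01 = (-70, -25, -1.18).
Solve a·Δx + b·Δy = Δh: det = (-120)·(-25) − (-70)·110 = 10700.
∂h/∂x = [(+0.18)·(-25) − (-1.18)·110] / 10700 = +0.01171
∂h/∂y = [(-120)·(-1.18) − (-70)·(+0.18)] / 10700 = +0.01441
|∇h| = √(0.01171² + 0.01441²) = 0.01857

0.0186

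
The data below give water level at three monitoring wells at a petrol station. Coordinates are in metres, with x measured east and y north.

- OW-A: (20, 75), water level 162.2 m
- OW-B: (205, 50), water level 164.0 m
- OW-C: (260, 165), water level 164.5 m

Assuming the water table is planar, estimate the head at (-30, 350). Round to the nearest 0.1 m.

Differences from OW-A: to OW-B (Δx, Δy, Δh) = (185, -25, +1.8); to OW-C = (240, 90, +2.3).
Solve a·Δx + b·Δy = Δh: det = 185·90 − 240·(-25) = 22650.
∂h/∂x = [(+1.8)·90 − (+2.3)·(-25)] / 22650 = +0.009691
∂h/∂y = [185·(+2.3) − 240·(+1.8)] / 22650 = -0.0002870
h(-30, 350) = 162.2 + (+0.009691)·(-50) + (-0.0002870)·(275) = 162.2 -0.485 -0.079 = 161.637 m.

161.6 m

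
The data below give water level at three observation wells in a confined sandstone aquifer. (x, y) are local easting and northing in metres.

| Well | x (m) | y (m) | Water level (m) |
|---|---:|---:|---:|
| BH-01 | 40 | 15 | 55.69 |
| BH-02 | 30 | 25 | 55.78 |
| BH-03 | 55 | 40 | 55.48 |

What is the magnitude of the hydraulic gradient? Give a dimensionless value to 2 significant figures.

Taking BH-01 as reference: BH-02−BH-01 = (-10, 10, +0.09); BH-03−BH-01 = (15, 25, -0.21).
Solve a·Δx + b·Δy = Δh: det = (-10)·25 − 15·10 = -400.
∂h/∂x = [(+0.09)·25 − (-0.21)·10] / -400 = -0.01088
∂h/∂y = [(-10)·(-0.21) − 15·(+0.09)] / -400 = -0.001875
|∇h| = √(-0.01088² + -0.001875²) = 0.01104

0.011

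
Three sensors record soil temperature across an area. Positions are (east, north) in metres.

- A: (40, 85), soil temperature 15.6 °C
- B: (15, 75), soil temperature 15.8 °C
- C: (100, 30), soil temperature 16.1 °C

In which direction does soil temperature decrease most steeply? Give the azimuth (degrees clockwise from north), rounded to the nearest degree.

014°

Taking A as reference: B−A = (-25, -10, +0.2); C−A = (60, -55, +0.5).
Solve a·Δx + b·Δy = ΔT: det = (-25)·(-55) − 60·(-10) = 1975.
∂T/∂x = [(+0.2)·(-55) − (+0.5)·(-10)] / 1975 = -0.003038
∂T/∂y = [(-25)·(+0.5) − 60·(+0.2)] / 1975 = -0.01241
Steepest decrease is along −∇f: components (+0.003038 E, +0.01241 N).
Azimuth = atan2(+0.003038, +0.01241) = 13.8° ≈ 014°.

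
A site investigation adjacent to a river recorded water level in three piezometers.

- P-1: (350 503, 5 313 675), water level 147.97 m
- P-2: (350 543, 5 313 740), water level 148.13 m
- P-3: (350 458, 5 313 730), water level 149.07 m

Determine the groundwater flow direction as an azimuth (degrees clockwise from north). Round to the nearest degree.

Taking P-1 as reference: P-2−P-1 = (40, 65, +0.16); P-3−P-1 = (-45, 55, +1.10).
Solve a·Δx + b·Δy = Δh: det = 40·55 − (-45)·65 = 5125.
∂h/∂x = [(+0.16)·55 − (+1.10)·65] / 5125 = -0.01223
∂h/∂y = [40·(+1.10) − (-45)·(+0.16)] / 5125 = +0.009990
Flow direction (−∇h) has components (+0.01223 E, -0.009990 N).
Azimuth = atan2(E, N) = atan2(+0.01223, -0.009990) = 129.2° ≈ 129°.

129°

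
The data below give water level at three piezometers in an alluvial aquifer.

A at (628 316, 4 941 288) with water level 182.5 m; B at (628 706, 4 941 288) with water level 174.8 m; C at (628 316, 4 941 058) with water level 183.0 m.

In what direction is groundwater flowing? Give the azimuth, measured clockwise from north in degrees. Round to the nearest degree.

084°

∂h/∂x = (174.8 − 182.5) / (628706 − 628316) = -0.01974
∂h/∂y = (183.0 − 182.5) / (4941058 − 4941288) = -0.002174
Flow direction (−∇h) has components (+0.01974 E, +0.002174 N).
Azimuth = atan2(E, N) = atan2(+0.01974, +0.002174) = 83.7° ≈ 084°.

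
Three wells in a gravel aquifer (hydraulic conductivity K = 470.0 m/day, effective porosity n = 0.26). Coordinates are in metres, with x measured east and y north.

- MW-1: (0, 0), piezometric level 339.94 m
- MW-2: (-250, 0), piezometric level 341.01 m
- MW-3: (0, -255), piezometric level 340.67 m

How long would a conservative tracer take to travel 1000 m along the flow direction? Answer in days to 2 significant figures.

∂h/∂x = (341.01 − 339.94) / (-250 − 0) = -0.004280
∂h/∂y = (340.67 − 339.94) / (-255 − 0) = -0.002863
|∇h| = √(-0.004280² + -0.002863²) = 0.005149
Seepage velocity v = K·i/n = 470.0 × 0.005149 / 0.26 = 9.308 m/day.
t = 1000 / 9.308 = 107.4 days.

110 days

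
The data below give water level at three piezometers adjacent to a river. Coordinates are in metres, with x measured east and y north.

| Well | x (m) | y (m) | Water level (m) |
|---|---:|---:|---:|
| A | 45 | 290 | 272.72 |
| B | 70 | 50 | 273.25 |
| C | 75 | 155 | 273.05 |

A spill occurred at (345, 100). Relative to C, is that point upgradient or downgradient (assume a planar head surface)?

upgradient

Differences from A: to B (Δx, Δy, Δh) = (25, -240, +0.53); to C = (30, -135, +0.33).
Determinant of the coordinate differences = 25·(-135) − 30·(-240) = 3825.
∂h/∂x = [(+0.53)·(-135) − (+0.33)·(-240)] / 3825 = +0.002000
∂h/∂y = [25·(+0.33) − 30·(+0.53)] / 3825 = -0.002000
Head at (345, 100) = 272.72 + (+0.002000)·(300) + (-0.002000)·(-190) = 273.70 m.
That is higher than the 273.05 m at C, so the point is upgradient.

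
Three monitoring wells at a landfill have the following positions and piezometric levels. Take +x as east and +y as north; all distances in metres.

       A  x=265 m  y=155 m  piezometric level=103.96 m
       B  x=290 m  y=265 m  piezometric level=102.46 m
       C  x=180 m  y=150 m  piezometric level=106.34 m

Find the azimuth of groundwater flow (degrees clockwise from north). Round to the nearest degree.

Taking A as reference: B−A = (25, 110, -1.50); C−A = (-85, -5, +2.38).
Solve a·Δx + b·Δy = Δh: det = 25·(-5) − (-85)·110 = 9225.
∂h/∂x = [(-1.50)·(-5) − (+2.38)·110] / 9225 = -0.02757
∂h/∂y = [25·(+2.38) − (-85)·(-1.50)] / 9225 = -0.007371
Flow direction (−∇h) has components (+0.02757 E, +0.007371 N).
Azimuth = atan2(E, N) = atan2(+0.02757, +0.007371) = 75.0° ≈ 075°.

075°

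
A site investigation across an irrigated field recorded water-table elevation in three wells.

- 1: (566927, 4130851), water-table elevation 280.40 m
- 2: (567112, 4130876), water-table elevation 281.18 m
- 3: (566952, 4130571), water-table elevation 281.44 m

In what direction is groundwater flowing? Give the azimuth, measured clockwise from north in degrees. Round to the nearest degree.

Three-point gradient (reference 1): Δ to 2 = (185, 25, +0.78), Δ to 3 = (25, -280, +1.04).
∂h/∂x = +0.004662, ∂h/∂y = -0.003298 (det = -52425).
Flow direction (−∇h) has components (-0.004662 E, +0.003298 N).
Azimuth = atan2(E, N) = atan2(-0.004662, +0.003298) = 305.3° ≈ 305°.

305°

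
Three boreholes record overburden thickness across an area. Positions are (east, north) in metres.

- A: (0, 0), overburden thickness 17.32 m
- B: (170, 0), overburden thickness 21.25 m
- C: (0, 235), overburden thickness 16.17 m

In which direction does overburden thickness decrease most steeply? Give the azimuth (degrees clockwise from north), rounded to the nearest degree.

282°

∂d/∂x = (21.25 − 17.32) / (170 − 0) = +0.02312
∂d/∂y = (16.17 − 17.32) / (235 − 0) = -0.004894
Steepest decrease is along −∇f: components (-0.02312 E, +0.004894 N).
Azimuth = atan2(-0.02312, +0.004894) = 282.0° ≈ 282°.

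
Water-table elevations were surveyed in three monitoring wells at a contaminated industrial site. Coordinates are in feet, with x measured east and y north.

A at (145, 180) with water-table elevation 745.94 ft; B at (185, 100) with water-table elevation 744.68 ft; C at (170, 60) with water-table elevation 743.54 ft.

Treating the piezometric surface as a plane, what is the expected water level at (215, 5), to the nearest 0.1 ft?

742.9 ft

Differences from A: to B (Δx, Δy, Δh) = (40, -80, -1.26); to C = (25, -120, -2.40).
Determinant of the coordinate differences = 40·(-120) − 25·(-80) = -2800.
∂h/∂x = [(-1.26)·(-120) − (-2.40)·(-80)] / -2800 = +0.01457
∂h/∂y = [40·(-2.40) − 25·(-1.26)] / -2800 = +0.02304
h(215, 5) = 745.94 + (+0.01457)·(70) + (+0.02304)·(-175) = 745.94 +1.020 -4.031 = 742.929 ft.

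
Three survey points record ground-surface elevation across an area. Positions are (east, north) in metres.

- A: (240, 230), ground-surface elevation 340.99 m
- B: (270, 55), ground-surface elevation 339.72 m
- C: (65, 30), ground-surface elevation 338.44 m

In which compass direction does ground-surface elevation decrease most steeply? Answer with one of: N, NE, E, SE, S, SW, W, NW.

SW

Three-point gradient (reference A): Δ to B = (30, -175, -1.27), Δ to C = (-175, -200, -2.55).
∂z/∂x = +0.005249, ∂z/∂y = +0.008157 (det = -36625).
Steepest decrease is along −∇f = (-0.005249 E, -0.008157 N) → southwest.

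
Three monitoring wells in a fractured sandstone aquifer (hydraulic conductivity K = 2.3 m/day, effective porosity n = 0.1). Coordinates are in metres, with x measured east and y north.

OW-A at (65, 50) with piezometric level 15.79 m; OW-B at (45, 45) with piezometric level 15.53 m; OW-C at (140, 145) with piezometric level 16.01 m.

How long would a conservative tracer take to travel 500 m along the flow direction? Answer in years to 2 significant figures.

Differences from OW-A: to OW-B (Δx, Δy, Δh) = (-20, -5, -0.26); to OW-C = (75, 95, +0.22).
Determinant of the coordinate differences = (-20)·95 − 75·(-5) = -1525.
∂h/∂x = [(-0.26)·95 − (+0.22)·(-5)] / -1525 = +0.01548
∂h/∂y = [(-20)·(+0.22) − 75·(-0.26)] / -1525 = -0.009902
|∇h| = √(0.01548² + -0.009902²) = 0.01838
Seepage velocity v = K·i/n = 2.3 × 0.01838 / 0.1 = 0.4227 m/day.
t = 500 / 0.4227 = 1183 days = 3.24 years.

3.2 years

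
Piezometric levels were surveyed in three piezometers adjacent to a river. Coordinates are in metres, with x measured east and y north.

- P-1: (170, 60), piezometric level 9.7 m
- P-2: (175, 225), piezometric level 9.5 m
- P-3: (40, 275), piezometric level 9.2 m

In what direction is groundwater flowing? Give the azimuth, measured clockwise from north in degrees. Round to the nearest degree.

With h = a·x + b·y + c and P-1 as origin, the differences give:
  5·a + 165·b = -0.2
  (-130)·a + 215·b = -0.5
Eliminate b (×215 and ×165, subtract): 22525·a = 39.50 → a = ∂h/∂x = +0.001754
Back-substitute: b = ∂h/∂y = -0.001265.
Flow direction (−∇h) has components (-0.001754 E, +0.001265 N).
Azimuth = atan2(E, N) = atan2(-0.001754, +0.001265) = 305.8° ≈ 306°.

306°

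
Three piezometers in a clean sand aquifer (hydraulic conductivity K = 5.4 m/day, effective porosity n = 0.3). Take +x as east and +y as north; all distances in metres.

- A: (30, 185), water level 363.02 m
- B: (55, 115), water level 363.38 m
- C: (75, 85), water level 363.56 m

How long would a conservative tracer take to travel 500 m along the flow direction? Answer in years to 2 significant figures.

15 years

Differences from A: to B (Δx, Δy, Δh) = (25, -70, +0.36); to C = (45, -100, +0.54).
Determinant of the coordinate differences = 25·(-100) − 45·(-70) = 650.
∂h/∂x = [(+0.36)·(-100) − (+0.54)·(-70)] / 650 = +0.002769
∂h/∂y = [25·(+0.54) − 45·(+0.36)] / 650 = -0.004154
|∇h| = √(0.002769² + -0.004154²) = 0.004992
Seepage velocity v = K·i/n = 5.4 × 0.004992 / 0.3 = 0.08986 m/day.
t = 500 / 0.08986 = 5564 days = 15.2 years.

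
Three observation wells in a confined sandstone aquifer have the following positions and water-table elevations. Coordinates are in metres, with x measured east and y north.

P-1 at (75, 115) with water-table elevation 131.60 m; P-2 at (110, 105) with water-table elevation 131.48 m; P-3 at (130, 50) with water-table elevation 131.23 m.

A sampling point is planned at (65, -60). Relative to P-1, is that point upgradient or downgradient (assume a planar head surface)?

Three-point gradient (reference P-1): Δ to P-2 = (35, -10, -0.12), Δ to P-3 = (55, -65, -0.37).
∂h/∂x = -0.002377, ∂h/∂y = +0.003681 (det = -1725).
Head at (65, -60) = 131.60 + (-0.002377)·(-10) + (+0.003681)·(-175) = 130.98 m.
That is lower than the 131.60 m at P-1, so the point is downgradient.

downgradient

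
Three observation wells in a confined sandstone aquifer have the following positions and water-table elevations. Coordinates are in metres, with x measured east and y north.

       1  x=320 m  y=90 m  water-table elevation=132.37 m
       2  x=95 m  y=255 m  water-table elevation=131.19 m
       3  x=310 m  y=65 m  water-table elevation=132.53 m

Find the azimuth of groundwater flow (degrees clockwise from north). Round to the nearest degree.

356°

Differences from 1: to 2 (Δx, Δy, Δh) = (-225, 165, -1.18); to 3 = (-10, -25, +0.16).
Solve a·Δx + b·Δy = Δh: det = (-225)·(-25) − (-10)·165 = 7275.
∂h/∂x = [(-1.18)·(-25) − (+0.16)·165] / 7275 = +0.0004261
∂h/∂y = [(-225)·(+0.16) − (-10)·(-1.18)] / 7275 = -0.006570
Flow direction (−∇h) has components (-0.0004261 E, +0.006570 N).
Azimuth = atan2(E, N) = atan2(-0.0004261, +0.006570) = 356.3° ≈ 356°.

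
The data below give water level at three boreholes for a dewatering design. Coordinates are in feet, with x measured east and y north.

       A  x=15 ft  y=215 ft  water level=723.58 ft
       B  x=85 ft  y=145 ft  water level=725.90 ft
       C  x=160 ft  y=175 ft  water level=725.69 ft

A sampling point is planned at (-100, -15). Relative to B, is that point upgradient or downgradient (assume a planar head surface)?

Differences from A: to B (Δx, Δy, Δh) = (70, -70, +2.32); to C = (145, -40, +2.11).
Solve a·Δx + b·Δy = Δh: det = 70·(-40) − 145·(-70) = 7350.
∂h/∂x = [(+2.32)·(-40) − (+2.11)·(-70)] / 7350 = +0.007469
∂h/∂y = [70·(+2.11) − 145·(+2.32)] / 7350 = -0.02567
Head at (-100, -15) = 723.58 + (+0.007469)·(-115) + (-0.02567)·(-230) = 728.63 ft.
That is higher than the 725.90 ft at B, so the point is upgradient.

upgradient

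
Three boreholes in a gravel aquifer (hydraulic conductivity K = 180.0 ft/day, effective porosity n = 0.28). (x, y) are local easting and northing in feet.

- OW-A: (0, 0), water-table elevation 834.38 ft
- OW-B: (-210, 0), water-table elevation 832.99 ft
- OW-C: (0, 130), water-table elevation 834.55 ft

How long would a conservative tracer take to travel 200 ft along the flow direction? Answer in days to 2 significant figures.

∂h/∂x = (832.99 − 834.38) / (-210 − 0) = +0.006619
∂h/∂y = (834.55 − 834.38) / (130 − 0) = +0.001308
|∇h| = √(0.006619² + 0.001308²) = 0.006747
Seepage velocity v = K·i/n = 180.0 × 0.006747 / 0.28 = 4.337 ft/day.
t = 200 / 4.337 = 46.11 days.

46 days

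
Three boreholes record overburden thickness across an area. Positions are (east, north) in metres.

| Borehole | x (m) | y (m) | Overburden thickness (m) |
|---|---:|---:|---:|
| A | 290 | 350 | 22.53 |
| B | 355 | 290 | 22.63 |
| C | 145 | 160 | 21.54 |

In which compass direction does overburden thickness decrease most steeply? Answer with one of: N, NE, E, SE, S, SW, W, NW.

SW

With d = a·x + b·y + c and A as origin, the differences give:
  65·a + (-60)·b = +0.10
  (-145)·a + (-190)·b = -0.99
Eliminate b (×(-190) and ×(-60), subtract): -21050·a = -78.400 → a = ∂d/∂x = +0.003724
Back-substitute: b = ∂d/∂y = +0.002368.
Steepest decrease is along −∇f = (-0.003724 E, -0.002368 N) → southwest.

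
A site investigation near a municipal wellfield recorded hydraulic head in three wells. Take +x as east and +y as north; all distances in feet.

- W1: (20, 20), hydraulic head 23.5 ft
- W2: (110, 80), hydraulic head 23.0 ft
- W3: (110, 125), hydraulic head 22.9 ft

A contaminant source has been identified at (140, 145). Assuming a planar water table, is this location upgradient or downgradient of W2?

With h = a·x + b·y + c and W1 as origin, the differences give:
  90·a + 60·b = -0.5
  90·a + 105·b = -0.6
Eliminate b (×105 and ×60, subtract): 4050·a = -16.50 → a = ∂h/∂x = -0.004074
Back-substitute: b = ∂h/∂y = -0.002222.
Head at (140, 145) = 23.5 + (-0.004074)·(120) + (-0.002222)·(125) = 22.73 ft.
That is lower than the 23.0 ft at W2, so the point is downgradient.

downgradient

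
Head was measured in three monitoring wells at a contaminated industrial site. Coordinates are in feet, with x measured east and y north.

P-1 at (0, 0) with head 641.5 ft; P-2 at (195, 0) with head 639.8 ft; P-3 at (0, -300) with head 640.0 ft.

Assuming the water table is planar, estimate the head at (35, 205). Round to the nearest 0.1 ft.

∂h/∂x = (639.8 − 641.5) / (195 − 0) = -0.008718
∂h/∂y = (640.0 − 641.5) / (-300 − 0) = +0.005000
h(35, 205) = 641.5 + (-0.008718)·(35) + (+0.005000)·(205) = 641.5 -0.305 +1.025 = 642.220 ft.

642.2 ft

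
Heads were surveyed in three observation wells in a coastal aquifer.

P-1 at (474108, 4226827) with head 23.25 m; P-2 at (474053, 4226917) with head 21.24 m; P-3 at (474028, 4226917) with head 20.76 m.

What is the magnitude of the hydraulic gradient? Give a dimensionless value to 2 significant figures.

0.022

Differences from P-1: to P-2 (Δx, Δy, Δh) = (-55, 90, -2.01); to P-3 = (-80, 90, -2.49).
Solve a·Δx + b·Δy = Δh: det = (-55)·90 − (-80)·90 = 2250.
∂h/∂x = [(-2.01)·90 − (-2.49)·90] / 2250 = +0.01920
∂h/∂y = [(-55)·(-2.49) − (-80)·(-2.01)] / 2250 = -0.01060
|∇h| = √(0.01920² + -0.01060²) = 0.02193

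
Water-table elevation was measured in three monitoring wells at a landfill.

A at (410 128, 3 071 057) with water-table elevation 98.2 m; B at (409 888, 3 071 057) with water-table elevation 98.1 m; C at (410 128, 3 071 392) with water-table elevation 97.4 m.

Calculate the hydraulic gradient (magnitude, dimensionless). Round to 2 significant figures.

∂h/∂x = (98.1 − 98.2) / (409888 − 410128) = +0.0004167
∂h/∂y = (97.4 − 98.2) / (3071392 − 3071057) = -0.002388
|∇h| = √(0.0004167² + -0.002388²) = 0.002424

0.0024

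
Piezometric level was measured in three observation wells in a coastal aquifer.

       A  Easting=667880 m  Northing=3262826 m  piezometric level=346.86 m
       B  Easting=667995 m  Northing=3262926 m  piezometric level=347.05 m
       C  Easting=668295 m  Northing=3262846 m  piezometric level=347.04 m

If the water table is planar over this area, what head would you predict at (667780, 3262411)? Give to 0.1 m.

Taking A as reference: B−A = (115, 100, +0.19); C−A = (415, 20, +0.18).
Solve a·Δx + b·Δy = Δh: det = 115·20 − 415·100 = -39200.
∂h/∂x = [(+0.19)·20 − (+0.18)·100] / -39200 = +0.0003622
∂h/∂y = [115·(+0.18) − 415·(+0.19)] / -39200 = +0.001483
h(667780, 3262411) = 346.86 + (+0.0003622)·(-100) + (+0.001483)·(-415) = 346.86 -0.036 -0.616 = 346.208 m.

346.2 m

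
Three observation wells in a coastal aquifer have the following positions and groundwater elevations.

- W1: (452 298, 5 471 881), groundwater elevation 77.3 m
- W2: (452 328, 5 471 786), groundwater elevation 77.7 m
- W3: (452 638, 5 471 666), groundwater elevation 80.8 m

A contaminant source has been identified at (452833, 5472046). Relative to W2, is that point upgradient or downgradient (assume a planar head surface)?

upgradient

With h = a·x + b·y + c and W1 as origin, the differences give:
  30·a + (-95)·b = +0.4
  340·a + (-215)·b = +3.5
Eliminate b (×(-215) and ×(-95), subtract): 25850·a = 246.50 → a = ∂h/∂x = +0.009536
Back-substitute: b = ∂h/∂y = -0.001199.
Head at (452833, 5472046) = 77.3 + (+0.009536)·(535) + (-0.001199)·(165) = 82.20 m.
That is higher than the 77.7 m at W2, so the point is upgradient.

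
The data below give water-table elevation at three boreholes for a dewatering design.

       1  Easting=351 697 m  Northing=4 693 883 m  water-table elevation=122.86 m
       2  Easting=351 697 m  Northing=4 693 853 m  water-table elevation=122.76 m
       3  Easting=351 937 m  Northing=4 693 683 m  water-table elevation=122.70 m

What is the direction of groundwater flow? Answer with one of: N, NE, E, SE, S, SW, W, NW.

Differences from 1: to 2 (Δx, Δy, Δh) = (0, -30, -0.10); to 3 = (240, -200, -0.16).
Determinant of the coordinate differences = 0·(-200) − 240·(-30) = 7200.
∂h/∂x = [(-0.10)·(-200) − (-0.16)·(-30)] / 7200 = +0.002111
∂h/∂y = [0·(-0.16) − 240·(-0.10)] / 7200 = +0.003333
Flow = −∇h = (-0.002111 east, -0.003333 north), which points southwest.

SW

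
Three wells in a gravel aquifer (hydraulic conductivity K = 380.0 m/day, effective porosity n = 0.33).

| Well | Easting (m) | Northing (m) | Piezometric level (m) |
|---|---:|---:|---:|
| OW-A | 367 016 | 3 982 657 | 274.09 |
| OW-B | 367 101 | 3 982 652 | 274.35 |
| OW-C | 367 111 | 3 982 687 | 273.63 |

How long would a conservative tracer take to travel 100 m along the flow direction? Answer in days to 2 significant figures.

4.1 days

Three-point gradient (reference OW-A): Δ to OW-B = (85, -5, +0.26), Δ to OW-C = (95, 30, -0.46).
∂h/∂x = +0.001818, ∂h/∂y = -0.02109 (det = 3025).
|∇h| = √(0.001818² + -0.02109²) = 0.02117
Seepage velocity v = K·i/n = 380.0 × 0.02117 / 0.33 = 24.38 m/day.
t = 100 / 24.38 = 4.102 days.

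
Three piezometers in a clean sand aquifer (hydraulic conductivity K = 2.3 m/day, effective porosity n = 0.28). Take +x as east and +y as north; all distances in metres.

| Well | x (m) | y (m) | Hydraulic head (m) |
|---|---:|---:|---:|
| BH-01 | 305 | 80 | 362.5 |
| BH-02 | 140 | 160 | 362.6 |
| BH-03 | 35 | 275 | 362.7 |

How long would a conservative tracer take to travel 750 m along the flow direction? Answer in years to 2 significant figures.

Taking BH-01 as reference: BH-02−BH-01 = (-165, 80, +0.1); BH-03−BH-01 = (-270, 195, +0.2).
Solve a·Δx + b·Δy = Δh: det = (-165)·195 − (-270)·80 = -10575.
∂h/∂x = [(+0.1)·195 − (+0.2)·80] / -10575 = -0.0003310
∂h/∂y = [(-165)·(+0.2) − (-270)·(+0.1)] / -10575 = +0.0005674
|∇h| = √(-0.0003310² + 0.0005674²) = 0.0006569
Seepage velocity v = K·i/n = 2.3 × 0.0006569 / 0.28 = 0.005396 m/day.
t = 750 / 0.005396 = 1.39e+05 days = 381 years.

380 years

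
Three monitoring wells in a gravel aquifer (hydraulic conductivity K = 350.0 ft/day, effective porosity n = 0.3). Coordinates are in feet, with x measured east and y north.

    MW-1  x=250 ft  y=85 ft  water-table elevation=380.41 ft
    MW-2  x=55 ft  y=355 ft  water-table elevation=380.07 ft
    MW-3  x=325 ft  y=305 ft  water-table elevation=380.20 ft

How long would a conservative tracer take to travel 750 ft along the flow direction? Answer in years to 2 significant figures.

Taking MW-1 as reference: MW-2−MW-1 = (-195, 270, -0.34); MW-3−MW-1 = (75, 220, -0.21).
Solve a·Δx + b·Δy = Δh: det = (-195)·220 − 75·270 = -63150.
∂h/∂x = [(-0.34)·220 − (-0.21)·270] / -63150 = +0.0002866
∂h/∂y = [(-195)·(-0.21) − 75·(-0.34)] / -63150 = -0.001052
|∇h| = √(0.0002866² + -0.001052²) = 0.00109
Seepage velocity v = K·i/n = 350.0 × 0.00109 / 0.3 = 1.272 ft/day.
t = 750 / 1.272 = 589.6 days = 1.61 years.

1.6 years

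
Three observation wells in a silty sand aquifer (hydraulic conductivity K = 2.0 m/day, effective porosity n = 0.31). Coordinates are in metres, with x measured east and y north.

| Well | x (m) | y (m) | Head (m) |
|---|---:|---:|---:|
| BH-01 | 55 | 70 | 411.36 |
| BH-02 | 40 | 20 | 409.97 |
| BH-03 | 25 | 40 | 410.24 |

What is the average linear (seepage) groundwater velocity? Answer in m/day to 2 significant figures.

Differences from BH-01: to BH-02 (Δx, Δy, Δh) = (-15, -50, -1.39); to BH-03 = (-30, -30, -1.12).
Solve a·Δx + b·Δy = Δh: det = (-15)·(-30) − (-30)·(-50) = -1050.
∂h/∂x = [(-1.39)·(-30) − (-1.12)·(-50)] / -1050 = +0.01362
∂h/∂y = [(-15)·(-1.12) − (-30)·(-1.39)] / -1050 = +0.02371
|∇h| = √(0.01362² + 0.02371²) = 0.02734
Seepage velocity v = K·i/n = 2.0 × 0.02734 / 0.31 = 0.1764 m/day.

0.18 m/day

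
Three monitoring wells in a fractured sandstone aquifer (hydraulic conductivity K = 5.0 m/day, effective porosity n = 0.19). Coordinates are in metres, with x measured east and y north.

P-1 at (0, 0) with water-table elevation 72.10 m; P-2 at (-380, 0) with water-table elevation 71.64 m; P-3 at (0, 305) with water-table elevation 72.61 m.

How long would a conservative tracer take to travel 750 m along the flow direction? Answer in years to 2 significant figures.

∂h/∂x = (71.64 − 72.10) / (-380 − 0) = +0.001211
∂h/∂y = (72.61 − 72.10) / (305 − 0) = +0.001672
|∇h| = √(0.001211² + 0.001672²) = 0.002064
Seepage velocity v = K·i/n = 5.0 × 0.002064 / 0.19 = 0.05432 m/day.
t = 750 / 0.05432 = 1.381e+04 days = 37.8 years.

38 years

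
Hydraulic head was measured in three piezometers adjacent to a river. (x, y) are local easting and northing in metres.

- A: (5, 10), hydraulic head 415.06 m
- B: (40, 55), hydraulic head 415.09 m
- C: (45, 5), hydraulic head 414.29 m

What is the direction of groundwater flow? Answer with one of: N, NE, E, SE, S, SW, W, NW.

SE

Differences from A: to B (Δx, Δy, Δh) = (35, 45, +0.03); to C = (40, -5, -0.77).
Determinant of the coordinate differences = 35·(-5) − 40·45 = -1975.
∂h/∂x = [(+0.03)·(-5) − (-0.77)·45] / -1975 = -0.01747
∂h/∂y = [35·(-0.77) − 40·(+0.03)] / -1975 = +0.01425
Flow = −∇h = (+0.01747 east, -0.01425 north), which points southeast.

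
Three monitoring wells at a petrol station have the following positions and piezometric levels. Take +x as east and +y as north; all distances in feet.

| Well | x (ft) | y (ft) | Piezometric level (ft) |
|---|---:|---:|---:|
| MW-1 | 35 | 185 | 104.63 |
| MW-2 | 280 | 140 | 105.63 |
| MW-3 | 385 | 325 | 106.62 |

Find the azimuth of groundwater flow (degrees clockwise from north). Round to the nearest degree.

239°

With h = a·x + b·y + c and MW-1 as origin, the differences give:
  245·a + (-45)·b = +1.00
  350·a + 140·b = +1.99
Eliminate b (×140 and ×(-45), subtract): 50050·a = 229.550 → a = ∂h/∂x = +0.004586
Back-substitute: b = ∂h/∂y = +0.002748.
Flow direction (−∇h) has components (-0.004586 E, -0.002748 N).
Azimuth = atan2(E, N) = atan2(-0.004586, -0.002748) = 239.1° ≈ 239°.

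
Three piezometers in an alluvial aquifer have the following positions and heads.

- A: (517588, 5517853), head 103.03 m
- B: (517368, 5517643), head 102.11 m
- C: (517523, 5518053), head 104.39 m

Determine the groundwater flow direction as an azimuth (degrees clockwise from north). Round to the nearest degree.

164°

Differences from A: to B (Δx, Δy, Δh) = (-220, -210, -0.92); to C = (-65, 200, +1.36).
Solve a·Δx + b·Δy = Δh: det = (-220)·200 − (-65)·(-210) = -57650.
∂h/∂x = [(-0.92)·200 − (+1.36)·(-210)] / -57650 = -0.001762
∂h/∂y = [(-220)·(+1.36) − (-65)·(-0.92)] / -57650 = +0.006227
Flow direction (−∇h) has components (+0.001762 E, -0.006227 N).
Azimuth = atan2(E, N) = atan2(+0.001762, -0.006227) = 164.2° ≈ 164°.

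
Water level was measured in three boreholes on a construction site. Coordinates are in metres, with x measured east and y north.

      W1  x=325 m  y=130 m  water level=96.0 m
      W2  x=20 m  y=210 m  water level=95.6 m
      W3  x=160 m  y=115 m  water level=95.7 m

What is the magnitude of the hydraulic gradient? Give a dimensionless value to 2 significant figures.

Differences from W1: to W2 (Δx, Δy, Δh) = (-305, 80, -0.4); to W3 = (-165, -15, -0.3).
Determinant of the coordinate differences = (-305)·(-15) − (-165)·80 = 17775.
∂h/∂x = [(-0.4)·(-15) − (-0.3)·80] / 17775 = +0.001688
∂h/∂y = [(-305)·(-0.3) − (-165)·(-0.4)] / 17775 = +0.001435
|∇h| = √(0.001688² + 0.001435²) = 0.002216

0.0022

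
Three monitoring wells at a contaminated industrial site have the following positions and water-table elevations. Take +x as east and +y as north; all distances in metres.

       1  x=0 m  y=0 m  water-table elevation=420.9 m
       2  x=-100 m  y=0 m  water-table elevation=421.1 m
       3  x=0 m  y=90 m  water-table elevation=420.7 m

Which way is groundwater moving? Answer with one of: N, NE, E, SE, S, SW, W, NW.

∂h/∂x = (421.1 − 420.9) / (-100 − 0) = -0.002000
∂h/∂y = (420.7 − 420.9) / (90 − 0) = -0.002222
Flow = −∇h = (+0.002000 east, +0.002222 north), which points northeast.

NE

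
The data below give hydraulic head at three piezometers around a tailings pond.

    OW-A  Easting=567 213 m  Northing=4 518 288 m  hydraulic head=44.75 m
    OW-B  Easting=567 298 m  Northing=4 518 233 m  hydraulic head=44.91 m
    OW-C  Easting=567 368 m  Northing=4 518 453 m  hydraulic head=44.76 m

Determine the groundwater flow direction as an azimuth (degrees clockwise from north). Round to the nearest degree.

With h = a·x + b·y + c and OW-A as origin, the differences give:
  85·a + (-55)·b = +0.16
  155·a + 165·b = +0.01
Eliminate b (×165 and ×(-55), subtract): 22550·a = 26.950 → a = ∂h/∂x = +0.001195
Back-substitute: b = ∂h/∂y = -0.001062.
Flow direction (−∇h) has components (-0.001195 E, +0.001062 N).
Azimuth = atan2(E, N) = atan2(-0.001195, +0.001062) = 311.6° ≈ 312°.

312°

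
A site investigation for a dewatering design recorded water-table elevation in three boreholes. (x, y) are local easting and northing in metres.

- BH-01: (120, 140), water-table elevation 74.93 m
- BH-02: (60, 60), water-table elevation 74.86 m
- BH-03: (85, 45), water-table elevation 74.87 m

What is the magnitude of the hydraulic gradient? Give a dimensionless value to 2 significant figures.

Differences from BH-01: to BH-02 (Δx, Δy, Δh) = (-60, -80, -0.07); to BH-03 = (-35, -95, -0.06).
Solve a·Δx + b·Δy = Δh: det = (-60)·(-95) − (-35)·(-80) = 2900.
∂h/∂x = [(-0.07)·(-95) − (-0.06)·(-80)] / 2900 = +0.0006379
∂h/∂y = [(-60)·(-0.06) − (-35)·(-0.07)] / 2900 = +0.0003966
|∇h| = √(0.0006379² + 0.0003966²) = 0.0007511

0.00075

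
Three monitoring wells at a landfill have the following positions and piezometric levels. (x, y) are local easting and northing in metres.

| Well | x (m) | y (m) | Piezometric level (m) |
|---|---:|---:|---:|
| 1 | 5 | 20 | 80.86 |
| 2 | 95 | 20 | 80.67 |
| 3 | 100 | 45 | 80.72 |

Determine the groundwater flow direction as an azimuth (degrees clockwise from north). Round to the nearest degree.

Differences from 1: to 2 (Δx, Δy, Δh) = (90, 0, -0.19); to 3 = (95, 25, -0.14).
Determinant of the coordinate differences = 90·25 − 95·0 = 2250.
∂h/∂x = [(-0.19)·25 − (-0.14)·0] / 2250 = -0.002111
∂h/∂y = [90·(-0.14) − 95·(-0.19)] / 2250 = +0.002422
Flow direction (−∇h) has components (+0.002111 E, -0.002422 N).
Azimuth = atan2(E, N) = atan2(+0.002111, -0.002422) = 138.9° ≈ 139°.

139°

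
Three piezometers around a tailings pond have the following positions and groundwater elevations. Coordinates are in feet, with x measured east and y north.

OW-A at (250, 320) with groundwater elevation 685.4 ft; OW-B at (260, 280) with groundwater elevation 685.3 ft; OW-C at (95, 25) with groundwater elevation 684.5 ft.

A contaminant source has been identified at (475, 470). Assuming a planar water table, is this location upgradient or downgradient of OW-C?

upgradient

Differences from OW-A: to OW-B (Δx, Δy, Δh) = (10, -40, -0.1); to OW-C = (-155, -295, -0.9).
Solve a·Δx + b·Δy = Δh: det = 10·(-295) − (-155)·(-40) = -9150.
∂h/∂x = [(-0.1)·(-295) − (-0.9)·(-40)] / -9150 = +0.0007104
∂h/∂y = [10·(-0.9) − (-155)·(-0.1)] / -9150 = +0.002678
Head at (475, 470) = 685.4 + (+0.0007104)·(225) + (+0.002678)·(150) = 685.96 ft.
That is higher than the 684.5 ft at OW-C, so the point is upgradient.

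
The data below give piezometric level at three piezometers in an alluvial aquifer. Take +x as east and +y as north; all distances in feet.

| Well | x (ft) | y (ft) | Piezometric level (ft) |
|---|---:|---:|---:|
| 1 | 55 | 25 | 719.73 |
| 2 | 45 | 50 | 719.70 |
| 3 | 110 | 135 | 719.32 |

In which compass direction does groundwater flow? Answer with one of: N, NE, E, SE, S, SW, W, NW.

NE

With h = a·x + b·y + c and 1 as origin, the differences give:
  (-10)·a + 25·b = -0.03
  55·a + 110·b = -0.41
Eliminate b (×110 and ×25, subtract): -2475·a = 6.950 → a = ∂h/∂x = -0.002808
Back-substitute: b = ∂h/∂y = -0.002323.
Flow = −∇h = (+0.002808 east, +0.002323 north), which points northeast.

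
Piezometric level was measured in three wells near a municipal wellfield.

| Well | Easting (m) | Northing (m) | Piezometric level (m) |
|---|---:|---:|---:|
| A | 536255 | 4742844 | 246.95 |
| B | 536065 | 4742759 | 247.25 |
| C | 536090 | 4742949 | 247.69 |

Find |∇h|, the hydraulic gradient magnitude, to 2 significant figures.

0.0039

Three-point gradient (reference A): Δ to B = (-190, -85, +0.30), Δ to C = (-165, 105, +0.74).
∂h/∂x = -0.002779, ∂h/∂y = +0.002681 (det = -33975).
|∇h| = √(-0.002779² + 0.002681²) = 0.003861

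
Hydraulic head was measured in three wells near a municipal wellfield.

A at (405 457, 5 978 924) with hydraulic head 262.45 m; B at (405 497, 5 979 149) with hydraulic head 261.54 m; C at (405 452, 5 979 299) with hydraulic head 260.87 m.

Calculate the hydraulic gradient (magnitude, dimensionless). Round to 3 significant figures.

With h = a·x + b·y + c and A as origin, the differences give:
  40·a + 225·b = -0.91
  (-5)·a + 375·b = -1.58
Eliminate b (×375 and ×225, subtract): 16125·a = 14.250 → a = ∂h/∂x = +0.0008837
Back-substitute: b = ∂h/∂y = -0.004202.
|∇h| = √(0.0008837² + -0.004202²) = 0.004294

0.00429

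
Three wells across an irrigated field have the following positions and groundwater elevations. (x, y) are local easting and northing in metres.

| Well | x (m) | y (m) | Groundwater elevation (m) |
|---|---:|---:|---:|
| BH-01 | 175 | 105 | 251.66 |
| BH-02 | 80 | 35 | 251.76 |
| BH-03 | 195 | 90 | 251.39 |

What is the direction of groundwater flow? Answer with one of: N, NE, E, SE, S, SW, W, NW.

Differences from BH-01: to BH-02 (Δx, Δy, Δh) = (-95, -70, +0.10); to BH-03 = (20, -15, -0.27).
Determinant of the coordinate differences = (-95)·(-15) − 20·(-70) = 2825.
∂h/∂x = [(+0.10)·(-15) − (-0.27)·(-70)] / 2825 = -0.007221
∂h/∂y = [(-95)·(-0.27) − 20·(+0.10)] / 2825 = +0.008372
Flow = −∇h = (+0.007221 east, -0.008372 north), which points southeast.

SE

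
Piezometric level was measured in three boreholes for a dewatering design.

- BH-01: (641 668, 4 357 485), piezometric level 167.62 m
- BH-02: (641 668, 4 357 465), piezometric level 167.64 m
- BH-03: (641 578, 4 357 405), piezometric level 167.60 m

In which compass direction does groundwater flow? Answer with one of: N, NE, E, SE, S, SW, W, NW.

Taking BH-01 as reference: BH-02−BH-01 = (0, -20, +0.02); BH-03−BH-01 = (-90, -80, -0.02).
Solve a·Δx + b·Δy = Δh: det = 0·(-80) − (-90)·(-20) = -1800.
∂h/∂x = [(+0.02)·(-80) − (-0.02)·(-20)] / -1800 = +0.001111
∂h/∂y = [0·(-0.02) − (-90)·(+0.02)] / -1800 = -0.0010000
Flow = −∇h = (-0.001111 east, +0.0010000 north), which points northwest.

NW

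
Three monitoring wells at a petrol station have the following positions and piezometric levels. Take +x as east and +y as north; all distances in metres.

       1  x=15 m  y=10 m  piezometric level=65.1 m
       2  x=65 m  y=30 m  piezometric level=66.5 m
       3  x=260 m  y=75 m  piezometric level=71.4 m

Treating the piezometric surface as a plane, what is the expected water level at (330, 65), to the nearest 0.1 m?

Differences from 1: to 2 (Δx, Δy, Δh) = (50, 20, +1.4); to 3 = (245, 65, +6.3).
Determinant of the coordinate differences = 50·65 − 245·20 = -1650.
∂h/∂x = [(+1.4)·65 − (+6.3)·20] / -1650 = +0.02121
∂h/∂y = [50·(+6.3) − 245·(+1.4)] / -1650 = +0.01697
h(330, 65) = 65.1 + (+0.02121)·(315) + (+0.01697)·(55) = 65.1 +6.682 +0.933 = 72.715 m.

72.7 m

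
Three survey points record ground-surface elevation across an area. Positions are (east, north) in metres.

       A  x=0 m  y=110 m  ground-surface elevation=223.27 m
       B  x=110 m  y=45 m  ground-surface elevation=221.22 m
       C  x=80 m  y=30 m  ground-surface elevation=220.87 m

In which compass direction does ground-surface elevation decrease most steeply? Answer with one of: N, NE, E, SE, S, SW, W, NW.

Differences from A: to B (Δx, Δy, Δh) = (110, -65, -2.05); to C = (80, -80, -2.40).
Determinant of the coordinate differences = 110·(-80) − 80·(-65) = -3600.
∂z/∂x = [(-2.05)·(-80) − (-2.40)·(-65)] / -3600 = -0.002222
∂z/∂y = [110·(-2.40) − 80·(-2.05)] / -3600 = +0.02778
Steepest decrease is along −∇f = (+0.002222 E, -0.02778 N) → south.

S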